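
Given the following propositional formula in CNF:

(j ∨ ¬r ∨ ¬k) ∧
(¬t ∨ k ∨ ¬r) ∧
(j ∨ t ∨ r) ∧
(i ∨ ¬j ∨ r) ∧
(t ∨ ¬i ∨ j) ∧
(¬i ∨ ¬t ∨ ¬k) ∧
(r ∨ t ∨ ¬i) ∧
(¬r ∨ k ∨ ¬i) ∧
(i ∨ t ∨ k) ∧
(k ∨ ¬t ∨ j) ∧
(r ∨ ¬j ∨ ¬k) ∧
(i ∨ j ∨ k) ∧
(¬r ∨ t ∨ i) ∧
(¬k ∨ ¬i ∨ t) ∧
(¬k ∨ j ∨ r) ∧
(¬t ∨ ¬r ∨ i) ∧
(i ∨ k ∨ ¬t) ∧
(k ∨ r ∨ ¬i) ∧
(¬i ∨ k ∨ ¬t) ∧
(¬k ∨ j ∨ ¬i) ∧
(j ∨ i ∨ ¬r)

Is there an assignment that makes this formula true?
No

No, the formula is not satisfiable.

No assignment of truth values to the variables can make all 21 clauses true simultaneously.

The formula is UNSAT (unsatisfiable).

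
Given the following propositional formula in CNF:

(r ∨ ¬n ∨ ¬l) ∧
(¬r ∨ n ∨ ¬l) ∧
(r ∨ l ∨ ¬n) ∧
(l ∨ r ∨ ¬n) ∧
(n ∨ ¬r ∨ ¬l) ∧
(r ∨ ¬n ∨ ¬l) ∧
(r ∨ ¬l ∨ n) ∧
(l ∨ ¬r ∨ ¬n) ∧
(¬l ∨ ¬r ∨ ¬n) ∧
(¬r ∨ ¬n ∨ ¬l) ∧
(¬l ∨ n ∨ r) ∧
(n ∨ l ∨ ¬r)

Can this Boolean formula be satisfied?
Yes

Yes, the formula is satisfiable.

One satisfying assignment is: n=False, l=False, r=False

Verification: With this assignment, all 12 clauses evaluate to true.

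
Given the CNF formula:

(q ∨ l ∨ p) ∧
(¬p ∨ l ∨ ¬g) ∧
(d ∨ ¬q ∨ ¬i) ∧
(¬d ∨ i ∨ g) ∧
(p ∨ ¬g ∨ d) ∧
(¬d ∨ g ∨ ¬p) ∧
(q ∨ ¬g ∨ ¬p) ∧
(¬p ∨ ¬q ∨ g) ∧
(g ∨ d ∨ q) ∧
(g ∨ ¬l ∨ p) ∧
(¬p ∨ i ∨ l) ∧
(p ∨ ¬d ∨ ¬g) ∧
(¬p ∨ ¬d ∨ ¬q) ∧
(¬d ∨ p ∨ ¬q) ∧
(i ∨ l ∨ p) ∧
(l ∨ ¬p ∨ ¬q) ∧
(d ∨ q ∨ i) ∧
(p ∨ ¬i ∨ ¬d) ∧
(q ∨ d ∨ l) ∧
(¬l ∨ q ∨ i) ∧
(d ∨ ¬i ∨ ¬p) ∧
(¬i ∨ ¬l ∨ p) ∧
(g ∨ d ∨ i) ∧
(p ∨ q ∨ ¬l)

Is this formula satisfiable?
Yes

Yes, the formula is satisfiable.

One satisfying assignment is: d=False, l=True, q=True, p=True, i=False, g=True

Verification: With this assignment, all 24 clauses evaluate to true.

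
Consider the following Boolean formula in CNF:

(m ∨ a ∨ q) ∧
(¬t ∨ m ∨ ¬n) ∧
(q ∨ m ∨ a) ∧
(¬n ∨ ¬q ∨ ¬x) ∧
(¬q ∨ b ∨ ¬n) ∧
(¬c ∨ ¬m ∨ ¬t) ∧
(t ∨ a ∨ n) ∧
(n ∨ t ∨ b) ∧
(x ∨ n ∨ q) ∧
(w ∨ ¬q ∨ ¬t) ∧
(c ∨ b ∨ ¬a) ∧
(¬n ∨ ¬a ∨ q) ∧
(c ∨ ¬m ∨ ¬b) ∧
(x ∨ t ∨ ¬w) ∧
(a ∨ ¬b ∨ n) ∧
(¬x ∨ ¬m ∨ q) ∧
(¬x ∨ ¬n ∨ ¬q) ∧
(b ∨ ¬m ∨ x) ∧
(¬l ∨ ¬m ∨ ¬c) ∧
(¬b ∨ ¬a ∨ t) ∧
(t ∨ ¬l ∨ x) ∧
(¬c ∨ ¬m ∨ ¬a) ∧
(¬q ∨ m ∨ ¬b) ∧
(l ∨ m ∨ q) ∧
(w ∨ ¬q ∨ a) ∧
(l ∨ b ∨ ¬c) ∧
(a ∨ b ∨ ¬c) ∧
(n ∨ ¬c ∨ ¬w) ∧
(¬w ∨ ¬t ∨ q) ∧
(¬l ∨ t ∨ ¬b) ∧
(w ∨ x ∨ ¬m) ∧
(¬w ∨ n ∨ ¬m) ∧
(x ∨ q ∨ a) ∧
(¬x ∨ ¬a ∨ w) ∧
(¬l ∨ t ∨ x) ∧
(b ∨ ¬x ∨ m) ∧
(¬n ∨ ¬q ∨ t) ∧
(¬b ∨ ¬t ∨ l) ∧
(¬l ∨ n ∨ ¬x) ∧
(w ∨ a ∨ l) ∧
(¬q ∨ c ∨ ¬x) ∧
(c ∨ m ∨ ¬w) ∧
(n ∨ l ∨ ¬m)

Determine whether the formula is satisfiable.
No

No, the formula is not satisfiable.

No assignment of truth values to the variables can make all 43 clauses true simultaneously.

The formula is UNSAT (unsatisfiable).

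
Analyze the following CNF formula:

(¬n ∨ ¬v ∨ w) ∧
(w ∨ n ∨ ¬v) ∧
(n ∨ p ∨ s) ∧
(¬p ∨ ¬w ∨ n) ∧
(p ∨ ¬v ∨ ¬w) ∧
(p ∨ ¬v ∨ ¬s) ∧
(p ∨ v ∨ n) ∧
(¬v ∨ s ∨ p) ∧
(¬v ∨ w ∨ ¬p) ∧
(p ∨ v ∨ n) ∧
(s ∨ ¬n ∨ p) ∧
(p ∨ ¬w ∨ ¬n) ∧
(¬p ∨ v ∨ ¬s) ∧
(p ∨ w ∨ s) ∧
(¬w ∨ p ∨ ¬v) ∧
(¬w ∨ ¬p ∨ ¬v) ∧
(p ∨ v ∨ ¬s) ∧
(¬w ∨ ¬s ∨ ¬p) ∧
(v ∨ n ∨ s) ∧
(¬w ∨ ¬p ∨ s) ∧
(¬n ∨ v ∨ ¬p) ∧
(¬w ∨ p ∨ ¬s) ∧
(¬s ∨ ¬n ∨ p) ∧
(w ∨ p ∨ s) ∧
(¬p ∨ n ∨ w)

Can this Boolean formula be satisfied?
No

No, the formula is not satisfiable.

No assignment of truth values to the variables can make all 25 clauses true simultaneously.

The formula is UNSAT (unsatisfiable).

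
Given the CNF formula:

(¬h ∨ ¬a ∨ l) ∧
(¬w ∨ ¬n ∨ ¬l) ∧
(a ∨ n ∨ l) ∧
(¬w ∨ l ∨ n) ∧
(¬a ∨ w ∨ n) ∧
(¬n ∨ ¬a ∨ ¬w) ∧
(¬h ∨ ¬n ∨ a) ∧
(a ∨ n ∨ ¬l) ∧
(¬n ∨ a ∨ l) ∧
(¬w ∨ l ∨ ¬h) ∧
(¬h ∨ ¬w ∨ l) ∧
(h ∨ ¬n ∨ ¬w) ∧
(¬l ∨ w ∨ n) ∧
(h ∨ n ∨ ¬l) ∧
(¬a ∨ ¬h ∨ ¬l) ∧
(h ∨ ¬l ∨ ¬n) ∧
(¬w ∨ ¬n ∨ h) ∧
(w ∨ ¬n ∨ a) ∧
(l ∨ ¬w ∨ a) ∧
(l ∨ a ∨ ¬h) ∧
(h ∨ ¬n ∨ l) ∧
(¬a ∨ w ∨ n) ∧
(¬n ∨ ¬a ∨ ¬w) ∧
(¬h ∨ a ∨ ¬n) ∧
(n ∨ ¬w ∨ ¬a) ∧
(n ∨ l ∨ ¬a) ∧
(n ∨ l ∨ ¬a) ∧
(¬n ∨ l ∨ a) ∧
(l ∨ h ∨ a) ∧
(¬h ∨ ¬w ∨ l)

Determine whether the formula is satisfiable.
No

No, the formula is not satisfiable.

No assignment of truth values to the variables can make all 30 clauses true simultaneously.

The formula is UNSAT (unsatisfiable).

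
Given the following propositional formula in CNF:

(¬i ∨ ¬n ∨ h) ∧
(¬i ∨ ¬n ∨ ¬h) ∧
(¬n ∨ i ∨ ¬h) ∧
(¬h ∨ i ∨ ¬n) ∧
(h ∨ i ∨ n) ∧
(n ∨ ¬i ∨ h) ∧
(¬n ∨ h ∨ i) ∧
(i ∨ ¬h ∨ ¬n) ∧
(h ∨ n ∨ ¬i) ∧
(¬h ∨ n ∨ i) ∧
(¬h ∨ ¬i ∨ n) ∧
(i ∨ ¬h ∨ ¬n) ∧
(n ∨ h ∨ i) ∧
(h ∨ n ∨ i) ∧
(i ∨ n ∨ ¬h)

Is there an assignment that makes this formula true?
No

No, the formula is not satisfiable.

No assignment of truth values to the variables can make all 15 clauses true simultaneously.

The formula is UNSAT (unsatisfiable).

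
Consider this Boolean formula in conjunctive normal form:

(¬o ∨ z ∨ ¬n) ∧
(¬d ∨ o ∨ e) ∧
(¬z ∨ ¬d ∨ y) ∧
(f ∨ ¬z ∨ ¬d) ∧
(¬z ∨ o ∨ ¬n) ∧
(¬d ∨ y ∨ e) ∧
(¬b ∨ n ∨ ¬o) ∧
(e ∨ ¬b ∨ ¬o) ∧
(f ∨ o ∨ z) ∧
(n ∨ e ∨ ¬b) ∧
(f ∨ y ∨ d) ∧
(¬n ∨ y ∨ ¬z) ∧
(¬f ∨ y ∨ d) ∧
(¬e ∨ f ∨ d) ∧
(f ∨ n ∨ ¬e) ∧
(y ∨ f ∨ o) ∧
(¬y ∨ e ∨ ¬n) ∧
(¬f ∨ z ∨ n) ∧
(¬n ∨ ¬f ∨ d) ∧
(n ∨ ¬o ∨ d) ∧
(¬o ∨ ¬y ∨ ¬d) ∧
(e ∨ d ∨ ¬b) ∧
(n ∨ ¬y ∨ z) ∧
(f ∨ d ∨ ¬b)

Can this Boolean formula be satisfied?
Yes

Yes, the formula is satisfiable.

One satisfying assignment is: b=False, d=True, n=True, z=False, o=False, f=True, y=False, e=True

Verification: With this assignment, all 24 clauses evaluate to true.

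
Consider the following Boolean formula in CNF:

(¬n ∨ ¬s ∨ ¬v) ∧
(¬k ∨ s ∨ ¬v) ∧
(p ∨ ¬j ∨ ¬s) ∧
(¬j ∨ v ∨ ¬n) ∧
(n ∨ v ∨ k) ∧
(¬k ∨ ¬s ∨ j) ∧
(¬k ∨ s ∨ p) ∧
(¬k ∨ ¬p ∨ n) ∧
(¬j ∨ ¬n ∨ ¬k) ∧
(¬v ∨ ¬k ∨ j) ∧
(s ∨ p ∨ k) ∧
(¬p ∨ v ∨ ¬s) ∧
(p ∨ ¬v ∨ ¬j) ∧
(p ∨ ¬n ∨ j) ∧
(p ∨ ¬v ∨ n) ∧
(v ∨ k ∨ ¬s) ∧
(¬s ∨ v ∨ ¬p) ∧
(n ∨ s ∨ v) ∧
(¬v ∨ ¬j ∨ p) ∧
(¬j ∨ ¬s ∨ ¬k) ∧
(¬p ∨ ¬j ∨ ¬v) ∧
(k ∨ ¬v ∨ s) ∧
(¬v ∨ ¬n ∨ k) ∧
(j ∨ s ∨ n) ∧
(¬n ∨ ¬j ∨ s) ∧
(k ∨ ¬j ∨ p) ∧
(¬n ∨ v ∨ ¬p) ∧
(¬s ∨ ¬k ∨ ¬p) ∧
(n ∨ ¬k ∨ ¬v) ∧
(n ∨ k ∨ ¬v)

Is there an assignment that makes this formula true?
No

No, the formula is not satisfiable.

No assignment of truth values to the variables can make all 30 clauses true simultaneously.

The formula is UNSAT (unsatisfiable).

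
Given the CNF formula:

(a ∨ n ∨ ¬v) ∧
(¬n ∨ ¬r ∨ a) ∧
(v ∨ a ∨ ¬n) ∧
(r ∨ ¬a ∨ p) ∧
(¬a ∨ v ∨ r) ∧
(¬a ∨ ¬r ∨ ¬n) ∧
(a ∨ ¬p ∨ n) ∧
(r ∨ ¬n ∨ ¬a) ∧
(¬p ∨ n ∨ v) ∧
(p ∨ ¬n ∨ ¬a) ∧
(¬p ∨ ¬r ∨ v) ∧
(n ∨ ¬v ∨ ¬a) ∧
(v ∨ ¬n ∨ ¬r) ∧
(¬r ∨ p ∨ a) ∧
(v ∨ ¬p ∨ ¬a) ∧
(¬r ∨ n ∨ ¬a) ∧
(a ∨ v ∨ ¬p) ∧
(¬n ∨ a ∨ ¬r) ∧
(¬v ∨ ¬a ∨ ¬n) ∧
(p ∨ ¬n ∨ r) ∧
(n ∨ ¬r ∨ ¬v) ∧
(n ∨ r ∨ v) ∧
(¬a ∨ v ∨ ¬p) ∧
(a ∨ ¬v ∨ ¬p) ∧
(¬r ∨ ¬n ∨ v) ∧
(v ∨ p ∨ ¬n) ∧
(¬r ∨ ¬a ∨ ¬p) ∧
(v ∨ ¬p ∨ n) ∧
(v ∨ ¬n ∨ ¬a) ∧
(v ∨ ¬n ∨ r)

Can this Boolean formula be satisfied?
No

No, the formula is not satisfiable.

No assignment of truth values to the variables can make all 30 clauses true simultaneously.

The formula is UNSAT (unsatisfiable).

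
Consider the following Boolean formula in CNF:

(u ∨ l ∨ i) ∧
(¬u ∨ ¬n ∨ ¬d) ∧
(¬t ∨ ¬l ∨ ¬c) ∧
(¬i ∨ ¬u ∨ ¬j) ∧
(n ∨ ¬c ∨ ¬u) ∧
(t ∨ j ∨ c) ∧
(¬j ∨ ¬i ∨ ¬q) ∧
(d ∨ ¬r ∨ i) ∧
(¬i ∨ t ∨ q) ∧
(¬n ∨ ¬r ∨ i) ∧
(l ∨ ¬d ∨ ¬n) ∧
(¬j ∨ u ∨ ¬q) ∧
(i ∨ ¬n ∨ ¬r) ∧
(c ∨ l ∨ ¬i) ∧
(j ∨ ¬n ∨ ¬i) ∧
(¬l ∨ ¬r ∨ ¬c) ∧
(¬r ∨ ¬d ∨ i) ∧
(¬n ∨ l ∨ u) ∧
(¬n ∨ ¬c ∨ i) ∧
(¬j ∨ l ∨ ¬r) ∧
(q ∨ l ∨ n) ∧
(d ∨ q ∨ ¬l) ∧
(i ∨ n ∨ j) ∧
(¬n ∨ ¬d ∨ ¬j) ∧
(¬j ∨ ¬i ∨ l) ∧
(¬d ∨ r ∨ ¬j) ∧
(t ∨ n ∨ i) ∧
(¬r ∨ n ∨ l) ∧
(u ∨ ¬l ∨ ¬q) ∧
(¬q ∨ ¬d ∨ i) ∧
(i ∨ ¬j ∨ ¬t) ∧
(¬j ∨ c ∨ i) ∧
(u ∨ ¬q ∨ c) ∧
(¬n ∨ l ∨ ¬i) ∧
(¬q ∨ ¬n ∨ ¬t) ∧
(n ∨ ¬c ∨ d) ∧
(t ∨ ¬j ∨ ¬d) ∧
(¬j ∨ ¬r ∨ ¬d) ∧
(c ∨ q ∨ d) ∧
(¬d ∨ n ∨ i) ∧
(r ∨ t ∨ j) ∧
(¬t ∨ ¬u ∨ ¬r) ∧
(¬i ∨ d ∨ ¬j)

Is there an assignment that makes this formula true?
Yes

Yes, the formula is satisfiable.

One satisfying assignment is: j=False, r=False, t=True, c=False, u=False, n=False, d=True, l=True, i=True, q=False

Verification: With this assignment, all 43 clauses evaluate to true.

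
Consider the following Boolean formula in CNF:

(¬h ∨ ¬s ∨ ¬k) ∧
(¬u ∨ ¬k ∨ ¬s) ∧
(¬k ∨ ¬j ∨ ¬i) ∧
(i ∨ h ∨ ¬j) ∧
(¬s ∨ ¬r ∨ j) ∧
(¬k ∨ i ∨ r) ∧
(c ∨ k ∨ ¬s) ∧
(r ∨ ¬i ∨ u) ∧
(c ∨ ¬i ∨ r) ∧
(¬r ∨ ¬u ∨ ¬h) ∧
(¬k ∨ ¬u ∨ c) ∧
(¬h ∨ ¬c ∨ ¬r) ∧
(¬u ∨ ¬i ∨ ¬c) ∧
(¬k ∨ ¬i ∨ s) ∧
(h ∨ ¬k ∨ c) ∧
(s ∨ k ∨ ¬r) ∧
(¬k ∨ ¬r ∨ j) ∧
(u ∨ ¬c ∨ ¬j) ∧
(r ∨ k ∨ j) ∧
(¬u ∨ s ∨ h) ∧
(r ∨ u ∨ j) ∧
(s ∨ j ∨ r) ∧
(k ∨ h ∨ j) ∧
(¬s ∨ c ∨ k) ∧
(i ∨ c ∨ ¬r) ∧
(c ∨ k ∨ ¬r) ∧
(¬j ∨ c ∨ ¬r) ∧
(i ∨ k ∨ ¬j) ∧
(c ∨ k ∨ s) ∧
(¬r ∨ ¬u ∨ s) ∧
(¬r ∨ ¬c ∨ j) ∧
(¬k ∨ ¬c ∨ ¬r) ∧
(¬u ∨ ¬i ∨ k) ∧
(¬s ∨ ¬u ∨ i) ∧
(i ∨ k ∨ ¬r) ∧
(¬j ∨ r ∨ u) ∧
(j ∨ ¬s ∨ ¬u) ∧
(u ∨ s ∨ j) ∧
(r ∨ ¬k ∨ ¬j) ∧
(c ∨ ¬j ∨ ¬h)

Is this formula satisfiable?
No

No, the formula is not satisfiable.

No assignment of truth values to the variables can make all 40 clauses true simultaneously.

The formula is UNSAT (unsatisfiable).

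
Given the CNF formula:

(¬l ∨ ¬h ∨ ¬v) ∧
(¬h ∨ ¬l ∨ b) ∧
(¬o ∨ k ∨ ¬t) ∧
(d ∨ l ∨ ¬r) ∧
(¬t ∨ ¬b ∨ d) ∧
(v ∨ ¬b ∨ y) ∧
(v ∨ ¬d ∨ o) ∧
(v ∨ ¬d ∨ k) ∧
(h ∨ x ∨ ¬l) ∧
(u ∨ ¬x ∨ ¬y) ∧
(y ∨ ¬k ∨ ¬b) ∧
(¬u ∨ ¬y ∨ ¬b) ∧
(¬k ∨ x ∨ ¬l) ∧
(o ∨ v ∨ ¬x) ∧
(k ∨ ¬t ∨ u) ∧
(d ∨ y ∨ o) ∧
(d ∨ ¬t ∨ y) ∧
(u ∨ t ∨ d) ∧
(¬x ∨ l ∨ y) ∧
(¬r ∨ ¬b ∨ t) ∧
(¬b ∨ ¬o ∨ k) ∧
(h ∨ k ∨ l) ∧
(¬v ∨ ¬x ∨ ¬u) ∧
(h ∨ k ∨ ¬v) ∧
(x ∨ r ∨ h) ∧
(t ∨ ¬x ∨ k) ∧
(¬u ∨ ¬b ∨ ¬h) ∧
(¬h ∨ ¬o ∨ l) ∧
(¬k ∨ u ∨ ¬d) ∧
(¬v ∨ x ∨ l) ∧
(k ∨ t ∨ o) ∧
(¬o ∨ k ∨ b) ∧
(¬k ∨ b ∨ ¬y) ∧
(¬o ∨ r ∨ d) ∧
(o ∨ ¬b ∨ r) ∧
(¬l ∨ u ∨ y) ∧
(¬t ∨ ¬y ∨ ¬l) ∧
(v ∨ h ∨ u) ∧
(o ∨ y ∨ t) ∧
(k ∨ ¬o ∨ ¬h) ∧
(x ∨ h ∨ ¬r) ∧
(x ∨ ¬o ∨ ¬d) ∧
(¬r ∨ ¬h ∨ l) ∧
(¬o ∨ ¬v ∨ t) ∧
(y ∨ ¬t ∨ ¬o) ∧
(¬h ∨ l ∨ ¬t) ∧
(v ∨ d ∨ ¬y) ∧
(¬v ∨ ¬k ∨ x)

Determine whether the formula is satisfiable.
Yes

Yes, the formula is satisfiable.

One satisfying assignment is: r=True, l=True, d=False, u=True, b=False, k=True, x=True, h=False, o=True, v=False, y=False, t=False

Verification: With this assignment, all 48 clauses evaluate to true.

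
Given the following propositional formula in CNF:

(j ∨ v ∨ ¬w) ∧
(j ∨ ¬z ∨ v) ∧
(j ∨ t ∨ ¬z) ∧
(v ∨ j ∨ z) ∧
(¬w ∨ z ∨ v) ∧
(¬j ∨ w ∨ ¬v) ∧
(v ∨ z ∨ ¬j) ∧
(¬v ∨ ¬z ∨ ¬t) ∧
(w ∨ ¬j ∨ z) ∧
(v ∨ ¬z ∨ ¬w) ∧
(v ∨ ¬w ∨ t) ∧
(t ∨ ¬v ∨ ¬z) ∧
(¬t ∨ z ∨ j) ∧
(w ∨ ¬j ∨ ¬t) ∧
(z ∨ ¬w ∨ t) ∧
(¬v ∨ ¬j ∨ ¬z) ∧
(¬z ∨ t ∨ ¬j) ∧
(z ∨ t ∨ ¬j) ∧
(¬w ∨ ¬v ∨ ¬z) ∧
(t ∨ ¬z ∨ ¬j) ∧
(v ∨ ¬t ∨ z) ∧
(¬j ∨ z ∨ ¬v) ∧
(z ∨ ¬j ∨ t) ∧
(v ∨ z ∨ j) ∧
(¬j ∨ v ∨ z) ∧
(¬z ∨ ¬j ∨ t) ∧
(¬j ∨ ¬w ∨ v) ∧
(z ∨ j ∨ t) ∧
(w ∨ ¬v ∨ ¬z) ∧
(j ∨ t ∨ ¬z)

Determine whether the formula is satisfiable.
No

No, the formula is not satisfiable.

No assignment of truth values to the variables can make all 30 clauses true simultaneously.

The formula is UNSAT (unsatisfiable).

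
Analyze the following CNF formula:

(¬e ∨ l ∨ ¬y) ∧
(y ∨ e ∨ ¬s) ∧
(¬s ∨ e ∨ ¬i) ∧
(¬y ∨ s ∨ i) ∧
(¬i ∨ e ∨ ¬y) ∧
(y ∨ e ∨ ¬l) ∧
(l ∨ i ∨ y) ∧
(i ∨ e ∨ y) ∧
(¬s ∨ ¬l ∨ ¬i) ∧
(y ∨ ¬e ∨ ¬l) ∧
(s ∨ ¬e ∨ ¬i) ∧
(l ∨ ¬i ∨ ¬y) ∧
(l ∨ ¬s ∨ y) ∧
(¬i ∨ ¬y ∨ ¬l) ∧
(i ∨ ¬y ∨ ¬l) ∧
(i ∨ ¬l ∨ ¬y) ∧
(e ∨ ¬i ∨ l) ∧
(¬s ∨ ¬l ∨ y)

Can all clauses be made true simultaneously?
Yes

Yes, the formula is satisfiable.

One satisfying assignment is: l=False, e=False, y=True, s=True, i=False

Verification: With this assignment, all 18 clauses evaluate to true.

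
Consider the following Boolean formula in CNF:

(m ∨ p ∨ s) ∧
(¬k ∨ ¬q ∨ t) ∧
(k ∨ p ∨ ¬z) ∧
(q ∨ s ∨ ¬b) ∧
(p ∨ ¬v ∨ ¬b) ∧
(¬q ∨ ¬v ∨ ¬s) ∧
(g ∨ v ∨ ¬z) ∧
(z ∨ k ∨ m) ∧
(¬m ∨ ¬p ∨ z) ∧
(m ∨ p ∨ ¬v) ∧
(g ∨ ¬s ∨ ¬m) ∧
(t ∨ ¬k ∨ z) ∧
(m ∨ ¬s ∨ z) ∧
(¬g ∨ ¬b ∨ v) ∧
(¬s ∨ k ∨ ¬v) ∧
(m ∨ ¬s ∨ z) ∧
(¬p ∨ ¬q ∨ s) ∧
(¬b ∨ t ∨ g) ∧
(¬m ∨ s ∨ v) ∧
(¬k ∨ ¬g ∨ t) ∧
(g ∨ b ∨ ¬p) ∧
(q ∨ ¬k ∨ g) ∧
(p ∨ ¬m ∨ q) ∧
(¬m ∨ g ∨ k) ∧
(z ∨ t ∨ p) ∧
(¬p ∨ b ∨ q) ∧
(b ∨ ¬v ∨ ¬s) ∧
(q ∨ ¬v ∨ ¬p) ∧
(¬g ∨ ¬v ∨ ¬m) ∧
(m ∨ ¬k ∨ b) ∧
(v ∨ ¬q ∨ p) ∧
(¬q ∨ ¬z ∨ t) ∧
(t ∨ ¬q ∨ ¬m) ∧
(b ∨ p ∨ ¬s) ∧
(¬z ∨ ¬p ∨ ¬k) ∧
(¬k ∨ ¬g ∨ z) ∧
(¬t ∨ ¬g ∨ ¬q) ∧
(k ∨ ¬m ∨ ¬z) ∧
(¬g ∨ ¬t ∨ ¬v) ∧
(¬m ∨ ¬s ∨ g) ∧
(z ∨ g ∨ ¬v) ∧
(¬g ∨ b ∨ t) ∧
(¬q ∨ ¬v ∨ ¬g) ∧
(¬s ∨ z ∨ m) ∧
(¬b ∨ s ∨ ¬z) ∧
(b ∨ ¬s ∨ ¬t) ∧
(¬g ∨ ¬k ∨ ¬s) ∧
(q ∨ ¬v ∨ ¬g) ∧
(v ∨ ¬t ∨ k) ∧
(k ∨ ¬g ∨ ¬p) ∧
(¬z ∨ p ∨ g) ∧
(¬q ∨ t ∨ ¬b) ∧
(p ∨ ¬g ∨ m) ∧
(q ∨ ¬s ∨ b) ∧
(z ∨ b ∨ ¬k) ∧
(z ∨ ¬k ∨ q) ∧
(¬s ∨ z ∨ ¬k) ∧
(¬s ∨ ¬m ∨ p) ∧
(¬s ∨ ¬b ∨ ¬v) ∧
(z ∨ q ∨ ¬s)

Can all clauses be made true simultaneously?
No

No, the formula is not satisfiable.

No assignment of truth values to the variables can make all 60 clauses true simultaneously.

The formula is UNSAT (unsatisfiable).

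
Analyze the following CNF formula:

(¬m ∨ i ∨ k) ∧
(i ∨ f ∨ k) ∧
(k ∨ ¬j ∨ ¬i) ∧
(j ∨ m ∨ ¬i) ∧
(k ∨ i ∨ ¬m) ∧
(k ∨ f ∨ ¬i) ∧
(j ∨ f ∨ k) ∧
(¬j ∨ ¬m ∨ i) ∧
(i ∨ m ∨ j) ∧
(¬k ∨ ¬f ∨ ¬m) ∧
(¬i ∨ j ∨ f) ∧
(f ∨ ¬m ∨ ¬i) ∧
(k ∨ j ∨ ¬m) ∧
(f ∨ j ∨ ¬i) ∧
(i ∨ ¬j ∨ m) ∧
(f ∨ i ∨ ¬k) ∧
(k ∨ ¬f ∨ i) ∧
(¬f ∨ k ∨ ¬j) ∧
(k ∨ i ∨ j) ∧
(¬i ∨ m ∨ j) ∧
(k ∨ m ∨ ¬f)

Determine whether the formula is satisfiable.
Yes

Yes, the formula is satisfiable.

One satisfying assignment is: i=True, j=True, f=False, k=True, m=False

Verification: With this assignment, all 21 clauses evaluate to true.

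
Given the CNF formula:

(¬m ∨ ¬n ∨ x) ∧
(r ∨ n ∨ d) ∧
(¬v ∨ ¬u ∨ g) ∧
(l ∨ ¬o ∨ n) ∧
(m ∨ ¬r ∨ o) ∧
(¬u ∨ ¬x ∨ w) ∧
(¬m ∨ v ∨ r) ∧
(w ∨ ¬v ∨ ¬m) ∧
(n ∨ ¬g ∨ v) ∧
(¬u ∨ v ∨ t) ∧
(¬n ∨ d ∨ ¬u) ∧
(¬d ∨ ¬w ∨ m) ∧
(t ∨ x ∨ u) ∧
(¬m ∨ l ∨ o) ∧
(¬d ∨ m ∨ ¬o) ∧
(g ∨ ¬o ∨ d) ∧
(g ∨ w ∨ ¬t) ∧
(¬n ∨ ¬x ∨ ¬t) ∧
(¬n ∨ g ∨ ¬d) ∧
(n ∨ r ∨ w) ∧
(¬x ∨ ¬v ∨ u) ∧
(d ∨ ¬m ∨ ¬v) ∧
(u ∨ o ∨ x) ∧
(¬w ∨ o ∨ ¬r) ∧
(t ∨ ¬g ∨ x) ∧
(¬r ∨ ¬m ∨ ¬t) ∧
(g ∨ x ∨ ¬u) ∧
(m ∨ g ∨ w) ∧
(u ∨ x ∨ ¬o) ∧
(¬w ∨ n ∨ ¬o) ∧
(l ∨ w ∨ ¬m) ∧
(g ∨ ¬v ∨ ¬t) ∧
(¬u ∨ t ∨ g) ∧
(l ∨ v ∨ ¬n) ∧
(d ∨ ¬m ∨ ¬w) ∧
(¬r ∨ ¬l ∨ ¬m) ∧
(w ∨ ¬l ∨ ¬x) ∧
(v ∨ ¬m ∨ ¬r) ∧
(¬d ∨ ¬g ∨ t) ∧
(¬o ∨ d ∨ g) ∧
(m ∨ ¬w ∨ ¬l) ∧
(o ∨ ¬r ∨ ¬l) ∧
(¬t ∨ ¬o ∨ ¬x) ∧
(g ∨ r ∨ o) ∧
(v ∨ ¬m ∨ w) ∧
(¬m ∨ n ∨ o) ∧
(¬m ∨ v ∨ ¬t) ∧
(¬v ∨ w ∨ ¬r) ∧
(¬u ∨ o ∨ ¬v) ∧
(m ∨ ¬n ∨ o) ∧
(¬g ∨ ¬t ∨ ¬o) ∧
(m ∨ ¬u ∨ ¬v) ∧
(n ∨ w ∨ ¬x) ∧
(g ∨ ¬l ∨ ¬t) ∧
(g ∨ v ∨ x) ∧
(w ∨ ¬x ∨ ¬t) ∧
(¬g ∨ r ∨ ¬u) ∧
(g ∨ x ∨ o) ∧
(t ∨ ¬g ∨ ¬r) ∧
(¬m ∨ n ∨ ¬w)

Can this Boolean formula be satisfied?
No

No, the formula is not satisfiable.

No assignment of truth values to the variables can make all 60 clauses true simultaneously.

The formula is UNSAT (unsatisfiable).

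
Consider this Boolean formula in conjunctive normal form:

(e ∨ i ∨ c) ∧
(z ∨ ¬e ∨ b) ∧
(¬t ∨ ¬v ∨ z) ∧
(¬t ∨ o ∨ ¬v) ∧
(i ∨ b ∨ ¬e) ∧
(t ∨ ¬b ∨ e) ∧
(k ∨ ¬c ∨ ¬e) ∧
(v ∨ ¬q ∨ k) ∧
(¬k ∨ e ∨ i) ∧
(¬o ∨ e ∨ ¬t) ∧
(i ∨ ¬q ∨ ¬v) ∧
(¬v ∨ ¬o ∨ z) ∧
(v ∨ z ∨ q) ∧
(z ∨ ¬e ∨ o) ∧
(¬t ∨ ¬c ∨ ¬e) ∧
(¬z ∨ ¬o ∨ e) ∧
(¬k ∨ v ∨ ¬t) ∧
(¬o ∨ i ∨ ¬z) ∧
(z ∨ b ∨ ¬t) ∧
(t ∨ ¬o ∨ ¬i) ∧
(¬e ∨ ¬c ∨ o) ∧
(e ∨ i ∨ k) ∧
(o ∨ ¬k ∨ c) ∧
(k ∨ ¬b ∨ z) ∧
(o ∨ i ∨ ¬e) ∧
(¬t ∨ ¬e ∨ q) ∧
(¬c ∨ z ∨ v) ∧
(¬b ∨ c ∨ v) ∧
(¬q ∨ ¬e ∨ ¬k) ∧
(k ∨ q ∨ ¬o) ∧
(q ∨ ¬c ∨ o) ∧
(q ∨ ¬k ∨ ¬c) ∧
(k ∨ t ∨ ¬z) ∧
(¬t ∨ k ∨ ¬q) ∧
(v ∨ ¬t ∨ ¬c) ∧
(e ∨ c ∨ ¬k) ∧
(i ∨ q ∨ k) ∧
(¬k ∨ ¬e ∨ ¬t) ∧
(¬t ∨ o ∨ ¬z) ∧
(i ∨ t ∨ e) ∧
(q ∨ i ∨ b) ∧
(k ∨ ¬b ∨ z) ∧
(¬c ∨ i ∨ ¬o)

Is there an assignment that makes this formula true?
Yes

Yes, the formula is satisfiable.

One satisfying assignment is: k=False, t=False, o=False, e=False, v=True, c=False, b=False, z=False, i=True, q=False

Verification: With this assignment, all 43 clauses evaluate to true.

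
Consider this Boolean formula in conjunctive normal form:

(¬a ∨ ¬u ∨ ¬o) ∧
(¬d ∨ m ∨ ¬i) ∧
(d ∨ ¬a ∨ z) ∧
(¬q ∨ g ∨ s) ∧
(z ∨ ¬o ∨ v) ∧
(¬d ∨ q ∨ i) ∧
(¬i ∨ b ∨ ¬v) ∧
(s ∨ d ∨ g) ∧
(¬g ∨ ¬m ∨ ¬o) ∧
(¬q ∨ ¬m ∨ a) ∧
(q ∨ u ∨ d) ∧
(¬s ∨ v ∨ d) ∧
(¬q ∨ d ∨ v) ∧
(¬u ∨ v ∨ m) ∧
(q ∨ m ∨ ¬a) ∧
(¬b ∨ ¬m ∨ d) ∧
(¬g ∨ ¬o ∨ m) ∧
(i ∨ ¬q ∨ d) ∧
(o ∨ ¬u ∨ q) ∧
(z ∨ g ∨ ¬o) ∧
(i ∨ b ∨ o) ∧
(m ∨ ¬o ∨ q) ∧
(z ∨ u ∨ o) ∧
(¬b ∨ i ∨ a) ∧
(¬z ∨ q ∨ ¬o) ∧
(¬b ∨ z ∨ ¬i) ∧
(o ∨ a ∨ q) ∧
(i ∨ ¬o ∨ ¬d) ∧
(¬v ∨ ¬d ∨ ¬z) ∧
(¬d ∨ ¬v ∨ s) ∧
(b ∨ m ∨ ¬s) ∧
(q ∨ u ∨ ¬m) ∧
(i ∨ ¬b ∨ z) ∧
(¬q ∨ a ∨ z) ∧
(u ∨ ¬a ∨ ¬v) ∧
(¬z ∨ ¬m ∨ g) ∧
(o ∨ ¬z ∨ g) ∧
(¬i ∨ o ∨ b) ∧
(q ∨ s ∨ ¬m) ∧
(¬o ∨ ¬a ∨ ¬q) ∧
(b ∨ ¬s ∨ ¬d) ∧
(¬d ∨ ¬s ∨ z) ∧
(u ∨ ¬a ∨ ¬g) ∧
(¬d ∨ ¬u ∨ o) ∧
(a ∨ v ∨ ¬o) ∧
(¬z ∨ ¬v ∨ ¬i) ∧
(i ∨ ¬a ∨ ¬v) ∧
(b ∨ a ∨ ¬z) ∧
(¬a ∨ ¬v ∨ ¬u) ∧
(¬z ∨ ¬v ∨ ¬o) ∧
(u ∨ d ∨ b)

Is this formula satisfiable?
No

No, the formula is not satisfiable.

No assignment of truth values to the variables can make all 51 clauses true simultaneously.

The formula is UNSAT (unsatisfiable).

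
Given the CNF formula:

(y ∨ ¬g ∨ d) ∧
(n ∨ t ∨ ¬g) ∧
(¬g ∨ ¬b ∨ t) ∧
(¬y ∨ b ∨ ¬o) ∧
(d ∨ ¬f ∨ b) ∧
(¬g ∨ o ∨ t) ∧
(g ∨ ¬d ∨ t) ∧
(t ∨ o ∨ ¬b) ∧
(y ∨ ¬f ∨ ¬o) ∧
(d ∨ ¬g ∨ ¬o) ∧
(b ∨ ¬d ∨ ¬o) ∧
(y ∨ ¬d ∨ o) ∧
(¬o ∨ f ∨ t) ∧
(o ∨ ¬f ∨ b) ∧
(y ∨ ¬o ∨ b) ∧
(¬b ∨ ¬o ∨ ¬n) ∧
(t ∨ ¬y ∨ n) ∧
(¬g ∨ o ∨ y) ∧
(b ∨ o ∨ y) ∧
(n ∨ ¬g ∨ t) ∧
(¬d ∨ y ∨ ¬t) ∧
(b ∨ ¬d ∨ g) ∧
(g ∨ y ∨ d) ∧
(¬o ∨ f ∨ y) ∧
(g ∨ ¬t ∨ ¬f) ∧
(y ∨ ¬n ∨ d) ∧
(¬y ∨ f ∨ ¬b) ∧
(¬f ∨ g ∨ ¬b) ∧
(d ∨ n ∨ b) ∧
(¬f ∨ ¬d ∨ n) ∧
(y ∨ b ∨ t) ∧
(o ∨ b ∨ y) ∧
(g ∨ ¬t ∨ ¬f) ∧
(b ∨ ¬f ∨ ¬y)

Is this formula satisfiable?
Yes

Yes, the formula is satisfiable.

One satisfying assignment is: d=False, b=False, g=False, y=True, f=False, t=False, n=True, o=False

Verification: With this assignment, all 34 clauses evaluate to true.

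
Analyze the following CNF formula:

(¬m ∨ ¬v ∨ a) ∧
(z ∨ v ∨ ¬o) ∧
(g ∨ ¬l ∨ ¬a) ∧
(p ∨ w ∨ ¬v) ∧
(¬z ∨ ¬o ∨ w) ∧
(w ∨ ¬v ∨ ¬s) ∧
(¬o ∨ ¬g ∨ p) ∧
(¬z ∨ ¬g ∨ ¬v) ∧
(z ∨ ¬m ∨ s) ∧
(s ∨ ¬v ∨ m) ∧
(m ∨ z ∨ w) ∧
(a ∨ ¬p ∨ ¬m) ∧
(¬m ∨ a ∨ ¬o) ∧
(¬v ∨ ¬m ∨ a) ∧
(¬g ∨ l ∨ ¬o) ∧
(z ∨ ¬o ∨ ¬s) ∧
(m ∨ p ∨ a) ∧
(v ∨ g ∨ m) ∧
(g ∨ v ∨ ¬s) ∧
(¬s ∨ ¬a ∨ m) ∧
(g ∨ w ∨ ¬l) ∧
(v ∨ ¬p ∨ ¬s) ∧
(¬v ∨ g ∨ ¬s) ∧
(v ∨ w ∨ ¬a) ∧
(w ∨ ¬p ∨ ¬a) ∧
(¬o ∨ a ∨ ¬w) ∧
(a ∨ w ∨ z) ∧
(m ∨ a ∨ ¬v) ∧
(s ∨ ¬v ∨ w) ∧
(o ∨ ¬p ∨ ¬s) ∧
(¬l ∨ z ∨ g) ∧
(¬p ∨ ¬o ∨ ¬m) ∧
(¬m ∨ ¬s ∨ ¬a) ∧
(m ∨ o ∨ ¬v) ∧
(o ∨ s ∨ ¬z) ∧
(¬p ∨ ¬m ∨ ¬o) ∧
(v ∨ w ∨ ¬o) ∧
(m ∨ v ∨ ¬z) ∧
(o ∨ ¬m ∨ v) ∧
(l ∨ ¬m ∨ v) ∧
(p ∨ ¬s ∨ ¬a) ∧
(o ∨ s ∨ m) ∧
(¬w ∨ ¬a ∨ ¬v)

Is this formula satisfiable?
No

No, the formula is not satisfiable.

No assignment of truth values to the variables can make all 43 clauses true simultaneously.

The formula is UNSAT (unsatisfiable).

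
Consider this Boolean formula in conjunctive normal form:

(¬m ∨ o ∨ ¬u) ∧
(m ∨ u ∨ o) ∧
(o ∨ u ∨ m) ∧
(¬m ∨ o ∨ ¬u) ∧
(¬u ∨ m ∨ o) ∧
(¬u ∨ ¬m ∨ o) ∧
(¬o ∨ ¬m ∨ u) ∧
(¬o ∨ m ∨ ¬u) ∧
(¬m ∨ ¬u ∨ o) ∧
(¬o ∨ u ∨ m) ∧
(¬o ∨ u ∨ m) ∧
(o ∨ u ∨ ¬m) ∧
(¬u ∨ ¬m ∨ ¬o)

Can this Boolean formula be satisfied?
No

No, the formula is not satisfiable.

No assignment of truth values to the variables can make all 13 clauses true simultaneously.

The formula is UNSAT (unsatisfiable).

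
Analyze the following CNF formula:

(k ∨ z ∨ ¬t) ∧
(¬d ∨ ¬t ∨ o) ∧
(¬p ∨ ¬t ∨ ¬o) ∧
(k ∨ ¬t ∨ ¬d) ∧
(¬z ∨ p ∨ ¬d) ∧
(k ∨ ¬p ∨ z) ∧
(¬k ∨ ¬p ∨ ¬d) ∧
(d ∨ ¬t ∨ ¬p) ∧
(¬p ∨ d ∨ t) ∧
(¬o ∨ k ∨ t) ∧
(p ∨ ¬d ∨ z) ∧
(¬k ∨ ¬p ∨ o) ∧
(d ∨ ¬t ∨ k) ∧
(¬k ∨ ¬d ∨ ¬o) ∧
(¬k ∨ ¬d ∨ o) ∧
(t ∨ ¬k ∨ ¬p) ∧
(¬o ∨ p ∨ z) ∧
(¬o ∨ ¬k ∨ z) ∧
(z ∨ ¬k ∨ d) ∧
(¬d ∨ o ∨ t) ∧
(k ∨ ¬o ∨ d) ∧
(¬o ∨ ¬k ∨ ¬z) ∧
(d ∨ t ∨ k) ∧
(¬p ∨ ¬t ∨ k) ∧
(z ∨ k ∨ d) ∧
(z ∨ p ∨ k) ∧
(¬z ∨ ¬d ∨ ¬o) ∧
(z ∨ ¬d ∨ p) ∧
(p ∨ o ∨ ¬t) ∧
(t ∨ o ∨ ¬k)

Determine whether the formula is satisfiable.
No

No, the formula is not satisfiable.

No assignment of truth values to the variables can make all 30 clauses true simultaneously.

The formula is UNSAT (unsatisfiable).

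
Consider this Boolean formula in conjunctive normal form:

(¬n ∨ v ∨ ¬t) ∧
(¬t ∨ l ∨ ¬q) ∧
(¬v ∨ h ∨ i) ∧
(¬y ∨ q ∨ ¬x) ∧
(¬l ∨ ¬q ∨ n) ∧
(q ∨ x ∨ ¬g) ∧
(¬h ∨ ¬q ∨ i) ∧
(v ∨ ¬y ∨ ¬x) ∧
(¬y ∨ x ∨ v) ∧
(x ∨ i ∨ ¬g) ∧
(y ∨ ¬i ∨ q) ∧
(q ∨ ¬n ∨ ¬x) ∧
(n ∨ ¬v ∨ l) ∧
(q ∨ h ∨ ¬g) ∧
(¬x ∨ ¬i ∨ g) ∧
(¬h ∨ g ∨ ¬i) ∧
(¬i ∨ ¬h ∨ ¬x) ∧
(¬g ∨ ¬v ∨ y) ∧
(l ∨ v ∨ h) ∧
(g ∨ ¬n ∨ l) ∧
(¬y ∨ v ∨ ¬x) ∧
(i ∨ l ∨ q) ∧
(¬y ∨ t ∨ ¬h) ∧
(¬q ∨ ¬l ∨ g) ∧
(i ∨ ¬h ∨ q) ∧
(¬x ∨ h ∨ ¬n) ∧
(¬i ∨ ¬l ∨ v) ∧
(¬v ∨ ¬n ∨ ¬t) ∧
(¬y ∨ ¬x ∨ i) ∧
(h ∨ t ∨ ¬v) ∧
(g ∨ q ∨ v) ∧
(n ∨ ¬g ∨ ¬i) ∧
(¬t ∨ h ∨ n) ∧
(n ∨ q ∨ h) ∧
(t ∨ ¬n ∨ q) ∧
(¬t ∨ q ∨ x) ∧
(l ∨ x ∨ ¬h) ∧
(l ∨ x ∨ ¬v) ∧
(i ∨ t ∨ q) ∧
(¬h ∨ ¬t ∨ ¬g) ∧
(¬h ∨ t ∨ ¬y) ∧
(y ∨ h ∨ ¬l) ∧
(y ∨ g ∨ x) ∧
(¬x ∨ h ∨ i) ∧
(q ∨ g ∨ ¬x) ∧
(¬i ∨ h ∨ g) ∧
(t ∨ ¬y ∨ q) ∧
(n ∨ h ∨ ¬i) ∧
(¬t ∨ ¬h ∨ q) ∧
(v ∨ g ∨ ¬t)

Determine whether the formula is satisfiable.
No

No, the formula is not satisfiable.

No assignment of truth values to the variables can make all 50 clauses true simultaneously.

The formula is UNSAT (unsatisfiable).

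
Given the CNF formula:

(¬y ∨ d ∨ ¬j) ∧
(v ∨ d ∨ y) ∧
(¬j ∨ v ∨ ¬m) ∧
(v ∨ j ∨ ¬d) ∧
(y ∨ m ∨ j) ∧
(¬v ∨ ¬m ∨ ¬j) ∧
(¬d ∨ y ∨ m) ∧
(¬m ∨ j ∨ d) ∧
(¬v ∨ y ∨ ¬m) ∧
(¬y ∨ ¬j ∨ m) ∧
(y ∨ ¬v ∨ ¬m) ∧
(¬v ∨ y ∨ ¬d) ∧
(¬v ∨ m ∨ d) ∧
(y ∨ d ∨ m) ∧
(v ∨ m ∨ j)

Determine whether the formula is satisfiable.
Yes

Yes, the formula is satisfiable.

One satisfying assignment is: m=True, y=True, j=False, d=True, v=True

Verification: With this assignment, all 15 clauses evaluate to true.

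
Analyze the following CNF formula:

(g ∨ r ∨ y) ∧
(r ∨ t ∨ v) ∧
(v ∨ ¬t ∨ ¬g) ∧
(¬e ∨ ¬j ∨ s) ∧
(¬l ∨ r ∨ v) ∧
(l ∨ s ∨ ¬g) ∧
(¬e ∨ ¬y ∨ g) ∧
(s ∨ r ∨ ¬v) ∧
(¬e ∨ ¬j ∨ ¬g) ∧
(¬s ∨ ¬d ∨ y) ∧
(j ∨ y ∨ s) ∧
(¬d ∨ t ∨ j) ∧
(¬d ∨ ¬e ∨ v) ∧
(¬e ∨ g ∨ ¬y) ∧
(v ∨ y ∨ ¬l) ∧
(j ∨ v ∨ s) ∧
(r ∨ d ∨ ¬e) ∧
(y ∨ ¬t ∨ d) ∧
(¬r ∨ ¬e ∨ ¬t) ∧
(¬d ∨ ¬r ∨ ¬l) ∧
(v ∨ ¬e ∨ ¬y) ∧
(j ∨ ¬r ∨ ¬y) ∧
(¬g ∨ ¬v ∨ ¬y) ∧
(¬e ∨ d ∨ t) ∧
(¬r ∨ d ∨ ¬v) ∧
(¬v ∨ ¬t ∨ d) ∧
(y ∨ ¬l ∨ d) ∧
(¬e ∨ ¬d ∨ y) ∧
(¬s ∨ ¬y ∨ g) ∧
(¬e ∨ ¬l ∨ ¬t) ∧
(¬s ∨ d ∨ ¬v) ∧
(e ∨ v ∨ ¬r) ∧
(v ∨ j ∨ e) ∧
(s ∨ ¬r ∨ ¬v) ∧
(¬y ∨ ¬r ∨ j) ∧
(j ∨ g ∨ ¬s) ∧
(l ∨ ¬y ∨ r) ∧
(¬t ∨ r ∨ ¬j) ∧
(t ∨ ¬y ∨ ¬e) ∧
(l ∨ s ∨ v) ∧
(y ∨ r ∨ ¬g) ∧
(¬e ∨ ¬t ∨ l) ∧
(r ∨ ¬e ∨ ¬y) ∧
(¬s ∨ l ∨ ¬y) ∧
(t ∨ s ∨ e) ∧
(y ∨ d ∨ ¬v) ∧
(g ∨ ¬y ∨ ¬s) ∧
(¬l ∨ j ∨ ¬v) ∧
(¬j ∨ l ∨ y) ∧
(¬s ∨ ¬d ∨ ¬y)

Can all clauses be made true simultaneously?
No

No, the formula is not satisfiable.

No assignment of truth values to the variables can make all 50 clauses true simultaneously.

The formula is UNSAT (unsatisfiable).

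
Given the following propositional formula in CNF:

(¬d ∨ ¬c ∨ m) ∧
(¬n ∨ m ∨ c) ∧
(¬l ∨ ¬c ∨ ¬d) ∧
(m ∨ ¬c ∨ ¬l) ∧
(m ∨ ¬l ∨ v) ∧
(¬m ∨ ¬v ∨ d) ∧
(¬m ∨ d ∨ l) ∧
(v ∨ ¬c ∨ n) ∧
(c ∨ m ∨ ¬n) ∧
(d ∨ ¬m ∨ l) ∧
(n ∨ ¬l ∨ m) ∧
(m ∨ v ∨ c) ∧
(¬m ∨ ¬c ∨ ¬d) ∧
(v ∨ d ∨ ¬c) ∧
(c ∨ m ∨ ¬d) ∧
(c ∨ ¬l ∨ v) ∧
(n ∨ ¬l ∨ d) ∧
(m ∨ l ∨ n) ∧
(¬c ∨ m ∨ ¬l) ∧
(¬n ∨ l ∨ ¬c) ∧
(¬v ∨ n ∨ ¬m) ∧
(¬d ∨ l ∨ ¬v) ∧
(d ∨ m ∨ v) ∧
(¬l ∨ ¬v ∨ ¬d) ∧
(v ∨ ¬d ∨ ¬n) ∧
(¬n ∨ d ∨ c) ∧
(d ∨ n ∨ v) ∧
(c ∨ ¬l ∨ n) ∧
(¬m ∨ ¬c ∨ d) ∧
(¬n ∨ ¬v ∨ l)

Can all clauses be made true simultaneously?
Yes

Yes, the formula is satisfiable.

One satisfying assignment is: n=False, v=False, c=False, d=True, l=False, m=True

Verification: With this assignment, all 30 clauses evaluate to true.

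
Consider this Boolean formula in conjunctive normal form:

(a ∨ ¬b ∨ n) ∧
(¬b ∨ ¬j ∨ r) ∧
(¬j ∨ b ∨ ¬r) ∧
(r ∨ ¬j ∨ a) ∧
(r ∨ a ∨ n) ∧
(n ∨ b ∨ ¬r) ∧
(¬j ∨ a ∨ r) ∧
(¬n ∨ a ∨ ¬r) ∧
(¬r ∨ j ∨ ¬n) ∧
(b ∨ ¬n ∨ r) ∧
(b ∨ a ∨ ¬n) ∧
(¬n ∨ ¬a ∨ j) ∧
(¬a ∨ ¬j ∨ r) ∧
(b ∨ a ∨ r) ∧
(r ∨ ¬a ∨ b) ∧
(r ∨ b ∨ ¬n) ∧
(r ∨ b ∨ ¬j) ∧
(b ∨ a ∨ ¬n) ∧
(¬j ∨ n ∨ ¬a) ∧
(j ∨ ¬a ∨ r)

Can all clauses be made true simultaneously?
Yes

Yes, the formula is satisfiable.

One satisfying assignment is: j=False, b=True, n=True, a=False, r=False

Verification: With this assignment, all 20 clauses evaluate to true.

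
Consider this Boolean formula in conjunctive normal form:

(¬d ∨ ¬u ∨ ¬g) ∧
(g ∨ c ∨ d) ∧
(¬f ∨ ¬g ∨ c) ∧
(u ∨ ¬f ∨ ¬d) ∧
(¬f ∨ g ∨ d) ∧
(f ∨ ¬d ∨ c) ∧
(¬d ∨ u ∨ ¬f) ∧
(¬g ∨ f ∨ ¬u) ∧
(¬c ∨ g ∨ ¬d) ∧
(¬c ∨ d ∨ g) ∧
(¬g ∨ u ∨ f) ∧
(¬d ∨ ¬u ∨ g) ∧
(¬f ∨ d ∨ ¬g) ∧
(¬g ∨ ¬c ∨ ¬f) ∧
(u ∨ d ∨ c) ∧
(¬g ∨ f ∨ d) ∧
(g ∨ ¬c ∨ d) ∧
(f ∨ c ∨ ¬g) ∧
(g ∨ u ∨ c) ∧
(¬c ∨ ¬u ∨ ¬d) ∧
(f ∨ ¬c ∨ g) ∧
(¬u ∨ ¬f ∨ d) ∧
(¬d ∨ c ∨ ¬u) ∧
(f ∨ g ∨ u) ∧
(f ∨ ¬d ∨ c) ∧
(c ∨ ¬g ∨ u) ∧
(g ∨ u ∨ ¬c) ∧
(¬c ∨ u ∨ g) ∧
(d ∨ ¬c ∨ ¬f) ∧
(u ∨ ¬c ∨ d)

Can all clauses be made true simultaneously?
No

No, the formula is not satisfiable.

No assignment of truth values to the variables can make all 30 clauses true simultaneously.

The formula is UNSAT (unsatisfiable).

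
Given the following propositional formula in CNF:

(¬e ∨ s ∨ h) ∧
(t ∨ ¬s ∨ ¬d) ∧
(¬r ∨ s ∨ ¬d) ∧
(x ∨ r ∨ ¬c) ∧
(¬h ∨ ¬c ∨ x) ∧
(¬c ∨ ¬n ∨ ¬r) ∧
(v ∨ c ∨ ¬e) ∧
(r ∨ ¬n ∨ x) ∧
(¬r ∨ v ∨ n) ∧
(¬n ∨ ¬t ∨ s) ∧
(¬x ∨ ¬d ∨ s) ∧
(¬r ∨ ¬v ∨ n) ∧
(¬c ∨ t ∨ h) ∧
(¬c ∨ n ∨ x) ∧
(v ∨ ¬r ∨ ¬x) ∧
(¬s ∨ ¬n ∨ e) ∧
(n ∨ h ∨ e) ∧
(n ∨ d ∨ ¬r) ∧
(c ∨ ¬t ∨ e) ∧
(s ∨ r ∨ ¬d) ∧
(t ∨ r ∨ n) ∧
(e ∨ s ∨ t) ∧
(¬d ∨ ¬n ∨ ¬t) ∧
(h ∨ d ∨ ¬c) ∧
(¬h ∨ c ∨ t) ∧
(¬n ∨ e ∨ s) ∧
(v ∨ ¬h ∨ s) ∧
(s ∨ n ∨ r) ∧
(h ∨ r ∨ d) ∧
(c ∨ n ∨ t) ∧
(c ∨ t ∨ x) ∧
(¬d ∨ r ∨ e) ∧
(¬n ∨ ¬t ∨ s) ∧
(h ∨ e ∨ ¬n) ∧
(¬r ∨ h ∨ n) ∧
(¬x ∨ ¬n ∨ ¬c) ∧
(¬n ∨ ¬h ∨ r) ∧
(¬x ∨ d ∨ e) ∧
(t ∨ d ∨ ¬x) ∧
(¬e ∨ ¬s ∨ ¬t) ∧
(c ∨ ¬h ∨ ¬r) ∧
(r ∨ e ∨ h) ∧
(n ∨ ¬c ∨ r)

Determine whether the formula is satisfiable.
No

No, the formula is not satisfiable.

No assignment of truth values to the variables can make all 43 clauses true simultaneously.

The formula is UNSAT (unsatisfiable).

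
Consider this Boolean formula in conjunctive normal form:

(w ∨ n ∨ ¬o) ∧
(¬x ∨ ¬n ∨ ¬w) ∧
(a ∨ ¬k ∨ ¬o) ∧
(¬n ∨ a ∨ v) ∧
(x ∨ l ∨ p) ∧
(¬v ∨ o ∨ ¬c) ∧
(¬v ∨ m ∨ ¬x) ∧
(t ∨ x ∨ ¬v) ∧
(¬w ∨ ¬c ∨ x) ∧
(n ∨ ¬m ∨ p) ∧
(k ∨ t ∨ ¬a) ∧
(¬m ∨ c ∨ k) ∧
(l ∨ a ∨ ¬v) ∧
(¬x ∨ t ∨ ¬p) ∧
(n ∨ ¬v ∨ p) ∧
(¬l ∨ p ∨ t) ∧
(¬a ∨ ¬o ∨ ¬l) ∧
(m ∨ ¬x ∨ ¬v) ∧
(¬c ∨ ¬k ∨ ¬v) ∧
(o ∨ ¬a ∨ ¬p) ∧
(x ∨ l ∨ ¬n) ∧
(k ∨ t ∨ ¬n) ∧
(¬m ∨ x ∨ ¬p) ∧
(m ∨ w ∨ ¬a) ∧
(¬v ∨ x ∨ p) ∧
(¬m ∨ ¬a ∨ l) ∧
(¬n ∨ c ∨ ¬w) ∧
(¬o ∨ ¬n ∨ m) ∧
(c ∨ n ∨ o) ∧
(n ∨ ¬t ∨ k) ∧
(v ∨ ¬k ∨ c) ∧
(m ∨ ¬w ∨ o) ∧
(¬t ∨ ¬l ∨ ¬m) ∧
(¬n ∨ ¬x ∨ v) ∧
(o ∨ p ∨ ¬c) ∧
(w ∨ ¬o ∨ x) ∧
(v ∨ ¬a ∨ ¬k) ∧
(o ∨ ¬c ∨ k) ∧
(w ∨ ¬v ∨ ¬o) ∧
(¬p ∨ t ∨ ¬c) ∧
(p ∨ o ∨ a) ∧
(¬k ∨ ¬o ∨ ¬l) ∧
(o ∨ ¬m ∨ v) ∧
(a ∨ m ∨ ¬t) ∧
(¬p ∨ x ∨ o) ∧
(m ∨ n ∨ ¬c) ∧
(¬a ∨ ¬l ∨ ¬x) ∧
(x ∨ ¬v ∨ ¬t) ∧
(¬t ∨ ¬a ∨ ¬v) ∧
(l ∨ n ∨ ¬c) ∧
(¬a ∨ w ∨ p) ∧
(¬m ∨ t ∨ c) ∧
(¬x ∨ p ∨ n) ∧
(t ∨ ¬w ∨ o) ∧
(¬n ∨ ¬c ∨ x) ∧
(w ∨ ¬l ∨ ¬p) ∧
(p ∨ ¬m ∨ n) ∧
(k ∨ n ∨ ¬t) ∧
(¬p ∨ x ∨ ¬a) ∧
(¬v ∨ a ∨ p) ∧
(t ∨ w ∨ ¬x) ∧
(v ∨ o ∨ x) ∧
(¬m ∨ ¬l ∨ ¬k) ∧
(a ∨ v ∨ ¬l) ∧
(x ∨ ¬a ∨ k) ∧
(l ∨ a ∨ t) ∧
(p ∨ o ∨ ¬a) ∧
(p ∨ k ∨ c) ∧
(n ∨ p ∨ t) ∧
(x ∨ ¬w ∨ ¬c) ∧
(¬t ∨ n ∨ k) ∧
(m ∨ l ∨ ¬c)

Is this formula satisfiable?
No

No, the formula is not satisfiable.

No assignment of truth values to the variables can make all 72 clauses true simultaneously.

The formula is UNSAT (unsatisfiable).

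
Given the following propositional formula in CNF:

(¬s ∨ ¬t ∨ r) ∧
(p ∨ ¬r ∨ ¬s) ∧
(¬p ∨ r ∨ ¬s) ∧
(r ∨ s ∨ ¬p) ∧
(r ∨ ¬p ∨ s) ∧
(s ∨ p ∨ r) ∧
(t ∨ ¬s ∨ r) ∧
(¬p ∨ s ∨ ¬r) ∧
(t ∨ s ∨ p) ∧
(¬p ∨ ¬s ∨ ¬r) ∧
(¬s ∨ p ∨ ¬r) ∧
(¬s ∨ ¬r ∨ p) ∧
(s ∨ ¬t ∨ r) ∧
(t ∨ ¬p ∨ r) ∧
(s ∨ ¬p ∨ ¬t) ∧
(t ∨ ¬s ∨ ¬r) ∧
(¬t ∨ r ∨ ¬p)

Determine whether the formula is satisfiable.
Yes

Yes, the formula is satisfiable.

One satisfying assignment is: p=False, t=True, s=False, r=True

Verification: With this assignment, all 17 clauses evaluate to true.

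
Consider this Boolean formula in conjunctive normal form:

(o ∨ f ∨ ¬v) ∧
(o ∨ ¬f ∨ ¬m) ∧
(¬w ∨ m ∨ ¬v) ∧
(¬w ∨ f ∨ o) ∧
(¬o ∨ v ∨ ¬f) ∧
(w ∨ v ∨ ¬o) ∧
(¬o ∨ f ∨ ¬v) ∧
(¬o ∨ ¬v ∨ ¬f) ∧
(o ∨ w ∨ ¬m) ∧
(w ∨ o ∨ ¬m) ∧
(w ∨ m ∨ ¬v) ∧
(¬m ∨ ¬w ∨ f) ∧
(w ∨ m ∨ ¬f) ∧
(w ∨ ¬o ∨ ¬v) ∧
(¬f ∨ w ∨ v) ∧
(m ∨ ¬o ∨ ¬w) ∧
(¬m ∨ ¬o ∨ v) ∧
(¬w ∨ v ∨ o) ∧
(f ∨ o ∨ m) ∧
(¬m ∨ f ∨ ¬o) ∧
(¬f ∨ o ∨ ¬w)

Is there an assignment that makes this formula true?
No

No, the formula is not satisfiable.

No assignment of truth values to the variables can make all 21 clauses true simultaneously.

The formula is UNSAT (unsatisfiable).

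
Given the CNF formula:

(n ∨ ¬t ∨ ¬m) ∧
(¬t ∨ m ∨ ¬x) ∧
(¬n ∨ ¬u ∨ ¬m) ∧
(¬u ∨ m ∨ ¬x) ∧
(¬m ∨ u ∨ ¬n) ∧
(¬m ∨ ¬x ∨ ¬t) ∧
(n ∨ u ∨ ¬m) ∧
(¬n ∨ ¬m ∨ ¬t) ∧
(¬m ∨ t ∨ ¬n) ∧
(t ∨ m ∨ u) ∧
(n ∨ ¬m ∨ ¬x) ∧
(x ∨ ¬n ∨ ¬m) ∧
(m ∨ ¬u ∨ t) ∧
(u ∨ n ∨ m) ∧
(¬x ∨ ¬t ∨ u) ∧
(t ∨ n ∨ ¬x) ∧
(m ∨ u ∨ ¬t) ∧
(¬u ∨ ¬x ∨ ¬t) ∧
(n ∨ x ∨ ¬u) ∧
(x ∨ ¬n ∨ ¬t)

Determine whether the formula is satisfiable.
No

No, the formula is not satisfiable.

No assignment of truth values to the variables can make all 20 clauses true simultaneously.

The formula is UNSAT (unsatisfiable).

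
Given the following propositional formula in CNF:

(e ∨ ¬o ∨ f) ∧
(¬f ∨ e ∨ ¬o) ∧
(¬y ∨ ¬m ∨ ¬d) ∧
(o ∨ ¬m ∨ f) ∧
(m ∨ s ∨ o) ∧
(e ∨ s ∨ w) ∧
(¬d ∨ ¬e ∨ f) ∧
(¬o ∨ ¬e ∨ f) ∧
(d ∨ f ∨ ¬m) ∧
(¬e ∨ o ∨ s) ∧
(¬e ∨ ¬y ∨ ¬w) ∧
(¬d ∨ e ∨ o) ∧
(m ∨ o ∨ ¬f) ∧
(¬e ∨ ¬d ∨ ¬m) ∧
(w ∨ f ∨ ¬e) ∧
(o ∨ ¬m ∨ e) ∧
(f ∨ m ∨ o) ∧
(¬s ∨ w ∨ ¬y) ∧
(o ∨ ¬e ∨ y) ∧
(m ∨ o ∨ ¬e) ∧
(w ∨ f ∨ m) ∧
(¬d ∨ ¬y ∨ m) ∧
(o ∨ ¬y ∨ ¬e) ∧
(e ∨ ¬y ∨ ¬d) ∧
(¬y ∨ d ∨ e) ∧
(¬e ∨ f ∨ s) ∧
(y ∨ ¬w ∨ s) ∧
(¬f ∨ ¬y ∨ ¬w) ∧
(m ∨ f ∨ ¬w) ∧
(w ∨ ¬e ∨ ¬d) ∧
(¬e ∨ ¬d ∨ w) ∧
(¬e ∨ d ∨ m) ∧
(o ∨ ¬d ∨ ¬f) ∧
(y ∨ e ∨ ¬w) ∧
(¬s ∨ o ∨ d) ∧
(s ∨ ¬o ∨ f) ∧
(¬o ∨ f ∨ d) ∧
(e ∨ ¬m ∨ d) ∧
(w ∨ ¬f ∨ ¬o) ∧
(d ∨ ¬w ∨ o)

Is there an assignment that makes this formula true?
Yes

Yes, the formula is satisfiable.

One satisfying assignment is: d=False, f=True, w=True, e=True, y=False, o=True, m=True, s=True

Verification: With this assignment, all 40 clauses evaluate to true.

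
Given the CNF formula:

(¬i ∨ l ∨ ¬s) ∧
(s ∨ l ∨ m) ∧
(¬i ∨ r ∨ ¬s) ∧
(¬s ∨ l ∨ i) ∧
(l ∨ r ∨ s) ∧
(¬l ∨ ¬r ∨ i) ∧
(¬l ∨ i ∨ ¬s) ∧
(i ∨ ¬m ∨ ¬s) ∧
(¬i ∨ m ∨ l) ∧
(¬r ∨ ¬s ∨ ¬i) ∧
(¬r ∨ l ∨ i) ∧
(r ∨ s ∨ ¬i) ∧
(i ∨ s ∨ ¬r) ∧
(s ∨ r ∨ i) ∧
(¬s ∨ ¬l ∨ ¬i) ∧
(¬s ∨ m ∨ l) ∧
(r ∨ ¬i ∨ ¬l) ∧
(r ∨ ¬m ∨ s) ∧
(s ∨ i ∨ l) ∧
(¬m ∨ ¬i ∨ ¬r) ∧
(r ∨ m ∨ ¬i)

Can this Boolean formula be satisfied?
Yes

Yes, the formula is satisfiable.

One satisfying assignment is: i=True, m=False, s=False, l=True, r=True

Verification: With this assignment, all 21 clauses evaluate to true.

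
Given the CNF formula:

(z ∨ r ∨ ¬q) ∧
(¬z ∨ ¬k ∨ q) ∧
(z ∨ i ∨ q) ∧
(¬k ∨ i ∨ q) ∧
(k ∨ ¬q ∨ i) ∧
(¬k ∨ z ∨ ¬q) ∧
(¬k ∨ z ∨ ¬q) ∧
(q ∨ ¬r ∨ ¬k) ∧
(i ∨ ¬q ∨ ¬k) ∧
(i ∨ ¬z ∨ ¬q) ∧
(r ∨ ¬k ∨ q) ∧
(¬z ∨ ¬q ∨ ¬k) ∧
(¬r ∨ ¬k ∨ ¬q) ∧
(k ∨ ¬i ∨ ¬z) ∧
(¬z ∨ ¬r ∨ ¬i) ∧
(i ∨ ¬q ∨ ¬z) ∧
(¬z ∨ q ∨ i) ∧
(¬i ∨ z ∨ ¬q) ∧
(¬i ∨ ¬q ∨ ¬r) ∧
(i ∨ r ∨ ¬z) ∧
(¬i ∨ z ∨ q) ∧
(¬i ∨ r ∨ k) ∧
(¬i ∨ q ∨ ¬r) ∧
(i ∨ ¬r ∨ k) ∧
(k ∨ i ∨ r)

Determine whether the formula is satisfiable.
No

No, the formula is not satisfiable.

No assignment of truth values to the variables can make all 25 clauses true simultaneously.

The formula is UNSAT (unsatisfiable).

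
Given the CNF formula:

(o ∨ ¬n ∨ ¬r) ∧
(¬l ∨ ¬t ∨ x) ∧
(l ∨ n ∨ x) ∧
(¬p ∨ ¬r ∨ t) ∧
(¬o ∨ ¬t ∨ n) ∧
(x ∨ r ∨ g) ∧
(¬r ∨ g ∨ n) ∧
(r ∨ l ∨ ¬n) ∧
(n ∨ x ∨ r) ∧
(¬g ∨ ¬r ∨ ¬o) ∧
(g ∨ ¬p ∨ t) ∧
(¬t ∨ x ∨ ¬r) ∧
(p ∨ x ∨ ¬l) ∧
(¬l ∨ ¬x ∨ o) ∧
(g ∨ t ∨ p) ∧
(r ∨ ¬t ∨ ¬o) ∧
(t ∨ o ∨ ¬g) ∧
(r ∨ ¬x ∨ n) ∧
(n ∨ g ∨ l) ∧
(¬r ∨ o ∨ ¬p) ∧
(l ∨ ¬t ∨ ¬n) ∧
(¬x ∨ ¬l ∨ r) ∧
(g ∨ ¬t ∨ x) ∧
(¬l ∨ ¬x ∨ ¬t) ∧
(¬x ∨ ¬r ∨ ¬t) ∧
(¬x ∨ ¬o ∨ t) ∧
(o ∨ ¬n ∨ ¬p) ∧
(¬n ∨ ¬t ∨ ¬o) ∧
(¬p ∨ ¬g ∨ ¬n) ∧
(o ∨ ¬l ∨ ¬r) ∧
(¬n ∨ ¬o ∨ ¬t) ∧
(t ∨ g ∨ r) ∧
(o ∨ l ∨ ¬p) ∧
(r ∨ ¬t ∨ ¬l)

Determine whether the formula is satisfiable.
No

No, the formula is not satisfiable.

No assignment of truth values to the variables can make all 34 clauses true simultaneously.

The formula is UNSAT (unsatisfiable).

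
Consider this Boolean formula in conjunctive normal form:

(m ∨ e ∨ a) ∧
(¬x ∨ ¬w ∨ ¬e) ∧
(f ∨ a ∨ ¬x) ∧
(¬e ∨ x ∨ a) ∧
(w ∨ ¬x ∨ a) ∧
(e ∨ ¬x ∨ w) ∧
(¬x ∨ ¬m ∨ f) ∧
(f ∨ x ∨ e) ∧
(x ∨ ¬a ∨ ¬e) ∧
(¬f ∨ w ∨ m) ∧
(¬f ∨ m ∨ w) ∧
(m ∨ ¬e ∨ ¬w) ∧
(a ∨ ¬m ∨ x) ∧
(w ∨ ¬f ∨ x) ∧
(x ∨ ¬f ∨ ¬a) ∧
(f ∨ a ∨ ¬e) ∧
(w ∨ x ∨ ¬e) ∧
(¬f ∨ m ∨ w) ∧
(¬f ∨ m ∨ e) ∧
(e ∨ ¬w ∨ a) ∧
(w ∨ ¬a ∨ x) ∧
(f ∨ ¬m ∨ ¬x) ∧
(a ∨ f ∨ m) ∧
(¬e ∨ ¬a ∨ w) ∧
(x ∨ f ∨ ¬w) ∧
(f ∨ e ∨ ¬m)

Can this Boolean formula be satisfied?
Yes

Yes, the formula is satisfiable.

One satisfying assignment is: w=True, x=True, a=True, e=False, m=False, f=False

Verification: With this assignment, all 26 clauses evaluate to true.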